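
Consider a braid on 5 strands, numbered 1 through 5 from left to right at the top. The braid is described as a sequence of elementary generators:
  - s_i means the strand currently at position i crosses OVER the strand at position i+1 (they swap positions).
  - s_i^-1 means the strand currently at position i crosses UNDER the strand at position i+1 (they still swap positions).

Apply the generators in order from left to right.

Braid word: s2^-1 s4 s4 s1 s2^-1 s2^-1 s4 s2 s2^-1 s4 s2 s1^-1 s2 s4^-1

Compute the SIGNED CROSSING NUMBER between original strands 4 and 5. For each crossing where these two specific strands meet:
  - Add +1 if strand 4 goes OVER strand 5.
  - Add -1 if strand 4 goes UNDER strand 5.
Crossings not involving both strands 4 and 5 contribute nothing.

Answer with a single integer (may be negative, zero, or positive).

Answer: -1

Derivation:
Gen 1: crossing 2x3. Both 4&5? no. Sum: 0
Gen 2: 4 over 5. Both 4&5? yes. Contrib: +1. Sum: 1
Gen 3: 5 over 4. Both 4&5? yes. Contrib: -1. Sum: 0
Gen 4: crossing 1x3. Both 4&5? no. Sum: 0
Gen 5: crossing 1x2. Both 4&5? no. Sum: 0
Gen 6: crossing 2x1. Both 4&5? no. Sum: 0
Gen 7: 4 over 5. Both 4&5? yes. Contrib: +1. Sum: 1
Gen 8: crossing 1x2. Both 4&5? no. Sum: 1
Gen 9: crossing 2x1. Both 4&5? no. Sum: 1
Gen 10: 5 over 4. Both 4&5? yes. Contrib: -1. Sum: 0
Gen 11: crossing 1x2. Both 4&5? no. Sum: 0
Gen 12: crossing 3x2. Both 4&5? no. Sum: 0
Gen 13: crossing 3x1. Both 4&5? no. Sum: 0
Gen 14: 4 under 5. Both 4&5? yes. Contrib: -1. Sum: -1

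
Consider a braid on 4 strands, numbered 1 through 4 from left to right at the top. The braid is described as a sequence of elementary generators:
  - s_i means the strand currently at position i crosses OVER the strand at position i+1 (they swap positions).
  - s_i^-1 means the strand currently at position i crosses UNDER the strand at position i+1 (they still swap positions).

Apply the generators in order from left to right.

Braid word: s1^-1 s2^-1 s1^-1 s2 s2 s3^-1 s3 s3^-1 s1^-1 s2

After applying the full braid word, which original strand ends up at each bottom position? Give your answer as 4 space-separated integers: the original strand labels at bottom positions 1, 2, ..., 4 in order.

Gen 1 (s1^-1): strand 1 crosses under strand 2. Perm now: [2 1 3 4]
Gen 2 (s2^-1): strand 1 crosses under strand 3. Perm now: [2 3 1 4]
Gen 3 (s1^-1): strand 2 crosses under strand 3. Perm now: [3 2 1 4]
Gen 4 (s2): strand 2 crosses over strand 1. Perm now: [3 1 2 4]
Gen 5 (s2): strand 1 crosses over strand 2. Perm now: [3 2 1 4]
Gen 6 (s3^-1): strand 1 crosses under strand 4. Perm now: [3 2 4 1]
Gen 7 (s3): strand 4 crosses over strand 1. Perm now: [3 2 1 4]
Gen 8 (s3^-1): strand 1 crosses under strand 4. Perm now: [3 2 4 1]
Gen 9 (s1^-1): strand 3 crosses under strand 2. Perm now: [2 3 4 1]
Gen 10 (s2): strand 3 crosses over strand 4. Perm now: [2 4 3 1]

Answer: 2 4 3 1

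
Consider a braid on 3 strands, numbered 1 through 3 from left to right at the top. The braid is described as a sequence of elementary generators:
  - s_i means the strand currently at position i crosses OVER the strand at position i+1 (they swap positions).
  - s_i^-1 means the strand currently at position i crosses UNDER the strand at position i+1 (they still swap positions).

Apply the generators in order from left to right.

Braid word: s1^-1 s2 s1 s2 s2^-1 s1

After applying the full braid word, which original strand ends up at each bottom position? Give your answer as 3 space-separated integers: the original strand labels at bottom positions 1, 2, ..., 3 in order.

Gen 1 (s1^-1): strand 1 crosses under strand 2. Perm now: [2 1 3]
Gen 2 (s2): strand 1 crosses over strand 3. Perm now: [2 3 1]
Gen 3 (s1): strand 2 crosses over strand 3. Perm now: [3 2 1]
Gen 4 (s2): strand 2 crosses over strand 1. Perm now: [3 1 2]
Gen 5 (s2^-1): strand 1 crosses under strand 2. Perm now: [3 2 1]
Gen 6 (s1): strand 3 crosses over strand 2. Perm now: [2 3 1]

Answer: 2 3 1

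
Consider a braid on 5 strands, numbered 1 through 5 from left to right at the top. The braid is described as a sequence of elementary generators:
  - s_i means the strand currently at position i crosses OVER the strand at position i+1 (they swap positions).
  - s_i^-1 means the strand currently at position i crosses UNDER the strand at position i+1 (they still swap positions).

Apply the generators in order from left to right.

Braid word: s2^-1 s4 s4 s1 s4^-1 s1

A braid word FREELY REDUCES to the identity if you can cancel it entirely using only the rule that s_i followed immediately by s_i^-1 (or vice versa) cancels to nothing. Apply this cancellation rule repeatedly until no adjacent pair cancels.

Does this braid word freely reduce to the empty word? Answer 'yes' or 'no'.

Gen 1 (s2^-1): push. Stack: [s2^-1]
Gen 2 (s4): push. Stack: [s2^-1 s4]
Gen 3 (s4): push. Stack: [s2^-1 s4 s4]
Gen 4 (s1): push. Stack: [s2^-1 s4 s4 s1]
Gen 5 (s4^-1): push. Stack: [s2^-1 s4 s4 s1 s4^-1]
Gen 6 (s1): push. Stack: [s2^-1 s4 s4 s1 s4^-1 s1]
Reduced word: s2^-1 s4 s4 s1 s4^-1 s1

Answer: no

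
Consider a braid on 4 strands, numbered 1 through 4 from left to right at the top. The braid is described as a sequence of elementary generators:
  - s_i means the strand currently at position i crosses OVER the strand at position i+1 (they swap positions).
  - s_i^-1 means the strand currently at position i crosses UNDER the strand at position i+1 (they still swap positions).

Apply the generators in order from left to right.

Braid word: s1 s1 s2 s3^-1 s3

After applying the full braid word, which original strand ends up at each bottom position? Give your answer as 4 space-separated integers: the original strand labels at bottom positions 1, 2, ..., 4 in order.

Answer: 1 3 2 4

Derivation:
Gen 1 (s1): strand 1 crosses over strand 2. Perm now: [2 1 3 4]
Gen 2 (s1): strand 2 crosses over strand 1. Perm now: [1 2 3 4]
Gen 3 (s2): strand 2 crosses over strand 3. Perm now: [1 3 2 4]
Gen 4 (s3^-1): strand 2 crosses under strand 4. Perm now: [1 3 4 2]
Gen 5 (s3): strand 4 crosses over strand 2. Perm now: [1 3 2 4]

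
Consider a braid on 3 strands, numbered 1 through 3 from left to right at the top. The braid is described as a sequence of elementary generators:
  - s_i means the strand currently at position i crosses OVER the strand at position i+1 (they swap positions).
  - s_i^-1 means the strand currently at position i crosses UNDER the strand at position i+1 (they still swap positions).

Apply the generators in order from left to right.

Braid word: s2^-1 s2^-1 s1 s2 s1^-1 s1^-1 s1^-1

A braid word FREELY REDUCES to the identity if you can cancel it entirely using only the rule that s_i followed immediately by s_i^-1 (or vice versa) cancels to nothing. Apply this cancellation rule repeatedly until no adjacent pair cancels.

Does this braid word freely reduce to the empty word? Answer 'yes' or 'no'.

Gen 1 (s2^-1): push. Stack: [s2^-1]
Gen 2 (s2^-1): push. Stack: [s2^-1 s2^-1]
Gen 3 (s1): push. Stack: [s2^-1 s2^-1 s1]
Gen 4 (s2): push. Stack: [s2^-1 s2^-1 s1 s2]
Gen 5 (s1^-1): push. Stack: [s2^-1 s2^-1 s1 s2 s1^-1]
Gen 6 (s1^-1): push. Stack: [s2^-1 s2^-1 s1 s2 s1^-1 s1^-1]
Gen 7 (s1^-1): push. Stack: [s2^-1 s2^-1 s1 s2 s1^-1 s1^-1 s1^-1]
Reduced word: s2^-1 s2^-1 s1 s2 s1^-1 s1^-1 s1^-1

Answer: no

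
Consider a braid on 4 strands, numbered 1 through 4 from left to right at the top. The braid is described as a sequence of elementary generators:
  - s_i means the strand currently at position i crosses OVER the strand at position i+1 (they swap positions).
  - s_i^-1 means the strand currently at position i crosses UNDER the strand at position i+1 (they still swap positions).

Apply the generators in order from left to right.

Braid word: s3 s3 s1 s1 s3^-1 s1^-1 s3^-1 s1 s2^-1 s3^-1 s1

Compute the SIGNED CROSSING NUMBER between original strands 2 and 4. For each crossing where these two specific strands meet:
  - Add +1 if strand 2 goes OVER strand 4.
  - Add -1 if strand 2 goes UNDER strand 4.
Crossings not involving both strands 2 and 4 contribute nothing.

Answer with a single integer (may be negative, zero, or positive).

Answer: -1

Derivation:
Gen 1: crossing 3x4. Both 2&4? no. Sum: 0
Gen 2: crossing 4x3. Both 2&4? no. Sum: 0
Gen 3: crossing 1x2. Both 2&4? no. Sum: 0
Gen 4: crossing 2x1. Both 2&4? no. Sum: 0
Gen 5: crossing 3x4. Both 2&4? no. Sum: 0
Gen 6: crossing 1x2. Both 2&4? no. Sum: 0
Gen 7: crossing 4x3. Both 2&4? no. Sum: 0
Gen 8: crossing 2x1. Both 2&4? no. Sum: 0
Gen 9: crossing 2x3. Both 2&4? no. Sum: 0
Gen 10: 2 under 4. Both 2&4? yes. Contrib: -1. Sum: -1
Gen 11: crossing 1x3. Both 2&4? no. Sum: -1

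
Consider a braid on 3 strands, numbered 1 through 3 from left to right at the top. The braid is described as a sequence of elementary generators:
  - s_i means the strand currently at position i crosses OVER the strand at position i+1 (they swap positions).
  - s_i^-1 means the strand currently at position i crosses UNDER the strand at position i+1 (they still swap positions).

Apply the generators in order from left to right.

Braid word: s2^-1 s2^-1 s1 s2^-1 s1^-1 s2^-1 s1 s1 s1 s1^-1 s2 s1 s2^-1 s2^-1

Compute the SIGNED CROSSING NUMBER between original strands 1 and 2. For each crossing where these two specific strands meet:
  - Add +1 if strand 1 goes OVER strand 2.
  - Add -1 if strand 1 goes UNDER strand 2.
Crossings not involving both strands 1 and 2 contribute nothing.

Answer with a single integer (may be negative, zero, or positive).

Answer: 3

Derivation:
Gen 1: crossing 2x3. Both 1&2? no. Sum: 0
Gen 2: crossing 3x2. Both 1&2? no. Sum: 0
Gen 3: 1 over 2. Both 1&2? yes. Contrib: +1. Sum: 1
Gen 4: crossing 1x3. Both 1&2? no. Sum: 1
Gen 5: crossing 2x3. Both 1&2? no. Sum: 1
Gen 6: 2 under 1. Both 1&2? yes. Contrib: +1. Sum: 2
Gen 7: crossing 3x1. Both 1&2? no. Sum: 2
Gen 8: crossing 1x3. Both 1&2? no. Sum: 2
Gen 9: crossing 3x1. Both 1&2? no. Sum: 2
Gen 10: crossing 1x3. Both 1&2? no. Sum: 2
Gen 11: 1 over 2. Both 1&2? yes. Contrib: +1. Sum: 3
Gen 12: crossing 3x2. Both 1&2? no. Sum: 3
Gen 13: crossing 3x1. Both 1&2? no. Sum: 3
Gen 14: crossing 1x3. Both 1&2? no. Sum: 3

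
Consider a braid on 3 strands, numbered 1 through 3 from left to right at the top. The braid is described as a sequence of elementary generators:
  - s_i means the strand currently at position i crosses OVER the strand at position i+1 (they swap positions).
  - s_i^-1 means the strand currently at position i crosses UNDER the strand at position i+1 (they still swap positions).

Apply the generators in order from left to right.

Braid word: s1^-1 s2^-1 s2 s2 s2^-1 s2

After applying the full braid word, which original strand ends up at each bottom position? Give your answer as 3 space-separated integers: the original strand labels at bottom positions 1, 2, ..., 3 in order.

Answer: 2 3 1

Derivation:
Gen 1 (s1^-1): strand 1 crosses under strand 2. Perm now: [2 1 3]
Gen 2 (s2^-1): strand 1 crosses under strand 3. Perm now: [2 3 1]
Gen 3 (s2): strand 3 crosses over strand 1. Perm now: [2 1 3]
Gen 4 (s2): strand 1 crosses over strand 3. Perm now: [2 3 1]
Gen 5 (s2^-1): strand 3 crosses under strand 1. Perm now: [2 1 3]
Gen 6 (s2): strand 1 crosses over strand 3. Perm now: [2 3 1]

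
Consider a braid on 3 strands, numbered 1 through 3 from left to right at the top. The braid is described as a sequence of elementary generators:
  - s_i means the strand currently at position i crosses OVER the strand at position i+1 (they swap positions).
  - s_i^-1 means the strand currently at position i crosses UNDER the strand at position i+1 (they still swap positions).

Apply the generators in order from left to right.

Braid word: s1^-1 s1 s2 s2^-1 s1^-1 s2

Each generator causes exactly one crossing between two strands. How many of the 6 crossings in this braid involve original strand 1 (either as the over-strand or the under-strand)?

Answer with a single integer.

Answer: 4

Derivation:
Gen 1: crossing 1x2. Involves strand 1? yes. Count so far: 1
Gen 2: crossing 2x1. Involves strand 1? yes. Count so far: 2
Gen 3: crossing 2x3. Involves strand 1? no. Count so far: 2
Gen 4: crossing 3x2. Involves strand 1? no. Count so far: 2
Gen 5: crossing 1x2. Involves strand 1? yes. Count so far: 3
Gen 6: crossing 1x3. Involves strand 1? yes. Count so far: 4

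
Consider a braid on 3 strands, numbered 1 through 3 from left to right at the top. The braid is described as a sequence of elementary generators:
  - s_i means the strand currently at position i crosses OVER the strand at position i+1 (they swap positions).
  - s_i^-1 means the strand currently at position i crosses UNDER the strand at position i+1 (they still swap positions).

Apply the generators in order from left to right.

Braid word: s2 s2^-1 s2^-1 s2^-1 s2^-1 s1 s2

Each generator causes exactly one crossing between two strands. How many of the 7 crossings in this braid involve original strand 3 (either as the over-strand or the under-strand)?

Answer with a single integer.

Answer: 6

Derivation:
Gen 1: crossing 2x3. Involves strand 3? yes. Count so far: 1
Gen 2: crossing 3x2. Involves strand 3? yes. Count so far: 2
Gen 3: crossing 2x3. Involves strand 3? yes. Count so far: 3
Gen 4: crossing 3x2. Involves strand 3? yes. Count so far: 4
Gen 5: crossing 2x3. Involves strand 3? yes. Count so far: 5
Gen 6: crossing 1x3. Involves strand 3? yes. Count so far: 6
Gen 7: crossing 1x2. Involves strand 3? no. Count so far: 6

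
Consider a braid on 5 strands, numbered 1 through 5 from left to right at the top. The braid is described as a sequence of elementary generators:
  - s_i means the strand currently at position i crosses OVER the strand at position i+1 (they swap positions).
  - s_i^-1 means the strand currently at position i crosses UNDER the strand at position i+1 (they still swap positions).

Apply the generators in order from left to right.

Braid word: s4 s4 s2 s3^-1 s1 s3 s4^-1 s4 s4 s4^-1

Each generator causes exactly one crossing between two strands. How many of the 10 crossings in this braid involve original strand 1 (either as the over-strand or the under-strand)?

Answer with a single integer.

Answer: 1

Derivation:
Gen 1: crossing 4x5. Involves strand 1? no. Count so far: 0
Gen 2: crossing 5x4. Involves strand 1? no. Count so far: 0
Gen 3: crossing 2x3. Involves strand 1? no. Count so far: 0
Gen 4: crossing 2x4. Involves strand 1? no. Count so far: 0
Gen 5: crossing 1x3. Involves strand 1? yes. Count so far: 1
Gen 6: crossing 4x2. Involves strand 1? no. Count so far: 1
Gen 7: crossing 4x5. Involves strand 1? no. Count so far: 1
Gen 8: crossing 5x4. Involves strand 1? no. Count so far: 1
Gen 9: crossing 4x5. Involves strand 1? no. Count so far: 1
Gen 10: crossing 5x4. Involves strand 1? no. Count so far: 1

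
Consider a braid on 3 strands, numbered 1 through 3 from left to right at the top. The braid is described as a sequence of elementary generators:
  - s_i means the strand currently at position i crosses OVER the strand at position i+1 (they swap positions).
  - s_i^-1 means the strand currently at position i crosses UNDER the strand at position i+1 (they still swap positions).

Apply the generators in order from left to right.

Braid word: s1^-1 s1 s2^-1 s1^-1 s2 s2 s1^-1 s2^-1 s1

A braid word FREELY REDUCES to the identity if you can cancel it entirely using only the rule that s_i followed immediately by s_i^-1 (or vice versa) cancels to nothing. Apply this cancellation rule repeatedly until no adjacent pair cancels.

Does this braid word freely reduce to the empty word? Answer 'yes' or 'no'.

Gen 1 (s1^-1): push. Stack: [s1^-1]
Gen 2 (s1): cancels prior s1^-1. Stack: []
Gen 3 (s2^-1): push. Stack: [s2^-1]
Gen 4 (s1^-1): push. Stack: [s2^-1 s1^-1]
Gen 5 (s2): push. Stack: [s2^-1 s1^-1 s2]
Gen 6 (s2): push. Stack: [s2^-1 s1^-1 s2 s2]
Gen 7 (s1^-1): push. Stack: [s2^-1 s1^-1 s2 s2 s1^-1]
Gen 8 (s2^-1): push. Stack: [s2^-1 s1^-1 s2 s2 s1^-1 s2^-1]
Gen 9 (s1): push. Stack: [s2^-1 s1^-1 s2 s2 s1^-1 s2^-1 s1]
Reduced word: s2^-1 s1^-1 s2 s2 s1^-1 s2^-1 s1

Answer: no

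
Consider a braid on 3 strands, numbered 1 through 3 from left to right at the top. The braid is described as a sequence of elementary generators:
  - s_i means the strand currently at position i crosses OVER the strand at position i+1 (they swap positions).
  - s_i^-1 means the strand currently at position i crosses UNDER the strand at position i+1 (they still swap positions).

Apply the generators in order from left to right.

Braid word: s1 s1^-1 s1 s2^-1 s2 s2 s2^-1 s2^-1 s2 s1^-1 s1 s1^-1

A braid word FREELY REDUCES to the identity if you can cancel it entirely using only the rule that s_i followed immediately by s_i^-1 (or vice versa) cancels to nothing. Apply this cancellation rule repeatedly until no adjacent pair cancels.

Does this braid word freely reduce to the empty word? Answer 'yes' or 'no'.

Gen 1 (s1): push. Stack: [s1]
Gen 2 (s1^-1): cancels prior s1. Stack: []
Gen 3 (s1): push. Stack: [s1]
Gen 4 (s2^-1): push. Stack: [s1 s2^-1]
Gen 5 (s2): cancels prior s2^-1. Stack: [s1]
Gen 6 (s2): push. Stack: [s1 s2]
Gen 7 (s2^-1): cancels prior s2. Stack: [s1]
Gen 8 (s2^-1): push. Stack: [s1 s2^-1]
Gen 9 (s2): cancels prior s2^-1. Stack: [s1]
Gen 10 (s1^-1): cancels prior s1. Stack: []
Gen 11 (s1): push. Stack: [s1]
Gen 12 (s1^-1): cancels prior s1. Stack: []
Reduced word: (empty)

Answer: yes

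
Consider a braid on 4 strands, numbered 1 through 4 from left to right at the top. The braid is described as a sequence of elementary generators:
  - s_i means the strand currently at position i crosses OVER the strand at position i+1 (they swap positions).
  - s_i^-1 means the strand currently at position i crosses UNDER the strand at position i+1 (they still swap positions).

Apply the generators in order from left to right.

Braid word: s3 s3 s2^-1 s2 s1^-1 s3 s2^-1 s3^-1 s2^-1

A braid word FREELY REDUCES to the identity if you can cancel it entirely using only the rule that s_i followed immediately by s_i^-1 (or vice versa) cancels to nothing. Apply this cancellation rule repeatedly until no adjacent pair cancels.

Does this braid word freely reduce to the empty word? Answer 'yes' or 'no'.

Gen 1 (s3): push. Stack: [s3]
Gen 2 (s3): push. Stack: [s3 s3]
Gen 3 (s2^-1): push. Stack: [s3 s3 s2^-1]
Gen 4 (s2): cancels prior s2^-1. Stack: [s3 s3]
Gen 5 (s1^-1): push. Stack: [s3 s3 s1^-1]
Gen 6 (s3): push. Stack: [s3 s3 s1^-1 s3]
Gen 7 (s2^-1): push. Stack: [s3 s3 s1^-1 s3 s2^-1]
Gen 8 (s3^-1): push. Stack: [s3 s3 s1^-1 s3 s2^-1 s3^-1]
Gen 9 (s2^-1): push. Stack: [s3 s3 s1^-1 s3 s2^-1 s3^-1 s2^-1]
Reduced word: s3 s3 s1^-1 s3 s2^-1 s3^-1 s2^-1

Answer: no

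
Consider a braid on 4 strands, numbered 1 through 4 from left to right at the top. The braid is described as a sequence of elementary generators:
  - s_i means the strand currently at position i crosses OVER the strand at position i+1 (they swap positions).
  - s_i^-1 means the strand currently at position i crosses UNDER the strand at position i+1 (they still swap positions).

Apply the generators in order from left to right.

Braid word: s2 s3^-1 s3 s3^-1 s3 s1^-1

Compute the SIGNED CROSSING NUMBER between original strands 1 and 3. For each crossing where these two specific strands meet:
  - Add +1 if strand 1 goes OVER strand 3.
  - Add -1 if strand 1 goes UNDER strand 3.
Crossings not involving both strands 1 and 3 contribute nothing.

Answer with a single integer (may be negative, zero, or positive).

Gen 1: crossing 2x3. Both 1&3? no. Sum: 0
Gen 2: crossing 2x4. Both 1&3? no. Sum: 0
Gen 3: crossing 4x2. Both 1&3? no. Sum: 0
Gen 4: crossing 2x4. Both 1&3? no. Sum: 0
Gen 5: crossing 4x2. Both 1&3? no. Sum: 0
Gen 6: 1 under 3. Both 1&3? yes. Contrib: -1. Sum: -1

Answer: -1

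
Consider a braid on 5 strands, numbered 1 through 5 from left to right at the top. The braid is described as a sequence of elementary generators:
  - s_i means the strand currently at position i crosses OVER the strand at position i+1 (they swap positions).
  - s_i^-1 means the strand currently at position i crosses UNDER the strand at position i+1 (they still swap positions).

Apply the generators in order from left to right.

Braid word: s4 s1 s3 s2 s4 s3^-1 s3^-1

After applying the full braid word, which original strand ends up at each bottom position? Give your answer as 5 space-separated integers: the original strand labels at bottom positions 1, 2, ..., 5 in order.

Answer: 2 5 1 4 3

Derivation:
Gen 1 (s4): strand 4 crosses over strand 5. Perm now: [1 2 3 5 4]
Gen 2 (s1): strand 1 crosses over strand 2. Perm now: [2 1 3 5 4]
Gen 3 (s3): strand 3 crosses over strand 5. Perm now: [2 1 5 3 4]
Gen 4 (s2): strand 1 crosses over strand 5. Perm now: [2 5 1 3 4]
Gen 5 (s4): strand 3 crosses over strand 4. Perm now: [2 5 1 4 3]
Gen 6 (s3^-1): strand 1 crosses under strand 4. Perm now: [2 5 4 1 3]
Gen 7 (s3^-1): strand 4 crosses under strand 1. Perm now: [2 5 1 4 3]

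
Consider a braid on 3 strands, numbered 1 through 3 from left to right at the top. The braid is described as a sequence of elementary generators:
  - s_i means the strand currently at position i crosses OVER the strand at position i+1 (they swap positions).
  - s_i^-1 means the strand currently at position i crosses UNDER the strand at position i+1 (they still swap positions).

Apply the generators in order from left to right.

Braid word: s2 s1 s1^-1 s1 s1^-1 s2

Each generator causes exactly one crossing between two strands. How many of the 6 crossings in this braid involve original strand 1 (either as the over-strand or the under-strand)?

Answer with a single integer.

Answer: 4

Derivation:
Gen 1: crossing 2x3. Involves strand 1? no. Count so far: 0
Gen 2: crossing 1x3. Involves strand 1? yes. Count so far: 1
Gen 3: crossing 3x1. Involves strand 1? yes. Count so far: 2
Gen 4: crossing 1x3. Involves strand 1? yes. Count so far: 3
Gen 5: crossing 3x1. Involves strand 1? yes. Count so far: 4
Gen 6: crossing 3x2. Involves strand 1? no. Count so far: 4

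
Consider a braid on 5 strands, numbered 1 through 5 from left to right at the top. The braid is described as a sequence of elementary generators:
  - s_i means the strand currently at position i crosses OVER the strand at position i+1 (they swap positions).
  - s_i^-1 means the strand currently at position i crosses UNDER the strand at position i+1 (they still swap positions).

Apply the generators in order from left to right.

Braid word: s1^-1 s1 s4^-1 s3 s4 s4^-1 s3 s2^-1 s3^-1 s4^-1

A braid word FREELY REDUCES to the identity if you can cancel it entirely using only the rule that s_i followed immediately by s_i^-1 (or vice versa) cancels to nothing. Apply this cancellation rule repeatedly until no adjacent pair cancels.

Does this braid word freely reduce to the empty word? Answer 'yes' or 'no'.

Answer: no

Derivation:
Gen 1 (s1^-1): push. Stack: [s1^-1]
Gen 2 (s1): cancels prior s1^-1. Stack: []
Gen 3 (s4^-1): push. Stack: [s4^-1]
Gen 4 (s3): push. Stack: [s4^-1 s3]
Gen 5 (s4): push. Stack: [s4^-1 s3 s4]
Gen 6 (s4^-1): cancels prior s4. Stack: [s4^-1 s3]
Gen 7 (s3): push. Stack: [s4^-1 s3 s3]
Gen 8 (s2^-1): push. Stack: [s4^-1 s3 s3 s2^-1]
Gen 9 (s3^-1): push. Stack: [s4^-1 s3 s3 s2^-1 s3^-1]
Gen 10 (s4^-1): push. Stack: [s4^-1 s3 s3 s2^-1 s3^-1 s4^-1]
Reduced word: s4^-1 s3 s3 s2^-1 s3^-1 s4^-1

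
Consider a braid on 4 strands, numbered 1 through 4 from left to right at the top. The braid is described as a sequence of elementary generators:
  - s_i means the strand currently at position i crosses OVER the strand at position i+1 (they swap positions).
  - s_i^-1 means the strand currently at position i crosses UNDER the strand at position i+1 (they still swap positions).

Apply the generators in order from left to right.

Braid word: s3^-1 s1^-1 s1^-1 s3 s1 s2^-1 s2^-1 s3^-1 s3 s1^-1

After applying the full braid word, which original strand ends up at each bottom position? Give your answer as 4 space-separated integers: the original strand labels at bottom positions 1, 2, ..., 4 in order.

Gen 1 (s3^-1): strand 3 crosses under strand 4. Perm now: [1 2 4 3]
Gen 2 (s1^-1): strand 1 crosses under strand 2. Perm now: [2 1 4 3]
Gen 3 (s1^-1): strand 2 crosses under strand 1. Perm now: [1 2 4 3]
Gen 4 (s3): strand 4 crosses over strand 3. Perm now: [1 2 3 4]
Gen 5 (s1): strand 1 crosses over strand 2. Perm now: [2 1 3 4]
Gen 6 (s2^-1): strand 1 crosses under strand 3. Perm now: [2 3 1 4]
Gen 7 (s2^-1): strand 3 crosses under strand 1. Perm now: [2 1 3 4]
Gen 8 (s3^-1): strand 3 crosses under strand 4. Perm now: [2 1 4 3]
Gen 9 (s3): strand 4 crosses over strand 3. Perm now: [2 1 3 4]
Gen 10 (s1^-1): strand 2 crosses under strand 1. Perm now: [1 2 3 4]

Answer: 1 2 3 4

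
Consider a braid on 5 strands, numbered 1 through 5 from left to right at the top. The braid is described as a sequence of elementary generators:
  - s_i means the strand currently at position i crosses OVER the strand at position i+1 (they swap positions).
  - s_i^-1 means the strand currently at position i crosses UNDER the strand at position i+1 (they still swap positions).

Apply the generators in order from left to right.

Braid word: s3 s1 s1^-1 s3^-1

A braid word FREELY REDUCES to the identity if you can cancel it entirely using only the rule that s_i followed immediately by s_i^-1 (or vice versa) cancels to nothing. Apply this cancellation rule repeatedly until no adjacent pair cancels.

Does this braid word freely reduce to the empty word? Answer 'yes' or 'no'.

Answer: yes

Derivation:
Gen 1 (s3): push. Stack: [s3]
Gen 2 (s1): push. Stack: [s3 s1]
Gen 3 (s1^-1): cancels prior s1. Stack: [s3]
Gen 4 (s3^-1): cancels prior s3. Stack: []
Reduced word: (empty)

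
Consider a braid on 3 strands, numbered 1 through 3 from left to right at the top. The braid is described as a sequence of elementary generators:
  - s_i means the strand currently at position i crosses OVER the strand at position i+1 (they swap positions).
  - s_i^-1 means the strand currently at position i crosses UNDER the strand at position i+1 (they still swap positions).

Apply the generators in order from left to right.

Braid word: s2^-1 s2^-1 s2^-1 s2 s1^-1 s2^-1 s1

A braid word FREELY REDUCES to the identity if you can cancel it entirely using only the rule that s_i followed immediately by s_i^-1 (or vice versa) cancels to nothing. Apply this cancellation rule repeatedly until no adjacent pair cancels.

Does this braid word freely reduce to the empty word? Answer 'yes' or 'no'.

Answer: no

Derivation:
Gen 1 (s2^-1): push. Stack: [s2^-1]
Gen 2 (s2^-1): push. Stack: [s2^-1 s2^-1]
Gen 3 (s2^-1): push. Stack: [s2^-1 s2^-1 s2^-1]
Gen 4 (s2): cancels prior s2^-1. Stack: [s2^-1 s2^-1]
Gen 5 (s1^-1): push. Stack: [s2^-1 s2^-1 s1^-1]
Gen 6 (s2^-1): push. Stack: [s2^-1 s2^-1 s1^-1 s2^-1]
Gen 7 (s1): push. Stack: [s2^-1 s2^-1 s1^-1 s2^-1 s1]
Reduced word: s2^-1 s2^-1 s1^-1 s2^-1 s1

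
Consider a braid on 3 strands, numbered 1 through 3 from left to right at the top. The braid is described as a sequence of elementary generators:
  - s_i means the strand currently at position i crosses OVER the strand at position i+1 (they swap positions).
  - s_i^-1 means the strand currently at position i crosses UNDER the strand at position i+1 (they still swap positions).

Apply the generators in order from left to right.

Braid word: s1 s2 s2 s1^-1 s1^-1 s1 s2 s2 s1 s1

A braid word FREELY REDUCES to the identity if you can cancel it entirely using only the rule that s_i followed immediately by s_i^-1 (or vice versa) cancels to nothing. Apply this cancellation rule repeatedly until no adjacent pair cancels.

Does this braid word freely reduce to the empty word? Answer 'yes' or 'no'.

Answer: no

Derivation:
Gen 1 (s1): push. Stack: [s1]
Gen 2 (s2): push. Stack: [s1 s2]
Gen 3 (s2): push. Stack: [s1 s2 s2]
Gen 4 (s1^-1): push. Stack: [s1 s2 s2 s1^-1]
Gen 5 (s1^-1): push. Stack: [s1 s2 s2 s1^-1 s1^-1]
Gen 6 (s1): cancels prior s1^-1. Stack: [s1 s2 s2 s1^-1]
Gen 7 (s2): push. Stack: [s1 s2 s2 s1^-1 s2]
Gen 8 (s2): push. Stack: [s1 s2 s2 s1^-1 s2 s2]
Gen 9 (s1): push. Stack: [s1 s2 s2 s1^-1 s2 s2 s1]
Gen 10 (s1): push. Stack: [s1 s2 s2 s1^-1 s2 s2 s1 s1]
Reduced word: s1 s2 s2 s1^-1 s2 s2 s1 s1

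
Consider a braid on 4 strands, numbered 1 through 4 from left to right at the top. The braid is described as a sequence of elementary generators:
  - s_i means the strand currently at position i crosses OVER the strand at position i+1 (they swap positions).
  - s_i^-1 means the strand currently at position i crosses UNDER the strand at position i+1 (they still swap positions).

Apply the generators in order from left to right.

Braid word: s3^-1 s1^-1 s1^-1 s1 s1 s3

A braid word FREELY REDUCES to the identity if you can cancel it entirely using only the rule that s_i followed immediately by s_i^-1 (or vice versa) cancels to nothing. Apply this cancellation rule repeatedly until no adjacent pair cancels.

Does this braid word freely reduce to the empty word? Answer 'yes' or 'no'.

Answer: yes

Derivation:
Gen 1 (s3^-1): push. Stack: [s3^-1]
Gen 2 (s1^-1): push. Stack: [s3^-1 s1^-1]
Gen 3 (s1^-1): push. Stack: [s3^-1 s1^-1 s1^-1]
Gen 4 (s1): cancels prior s1^-1. Stack: [s3^-1 s1^-1]
Gen 5 (s1): cancels prior s1^-1. Stack: [s3^-1]
Gen 6 (s3): cancels prior s3^-1. Stack: []
Reduced word: (empty)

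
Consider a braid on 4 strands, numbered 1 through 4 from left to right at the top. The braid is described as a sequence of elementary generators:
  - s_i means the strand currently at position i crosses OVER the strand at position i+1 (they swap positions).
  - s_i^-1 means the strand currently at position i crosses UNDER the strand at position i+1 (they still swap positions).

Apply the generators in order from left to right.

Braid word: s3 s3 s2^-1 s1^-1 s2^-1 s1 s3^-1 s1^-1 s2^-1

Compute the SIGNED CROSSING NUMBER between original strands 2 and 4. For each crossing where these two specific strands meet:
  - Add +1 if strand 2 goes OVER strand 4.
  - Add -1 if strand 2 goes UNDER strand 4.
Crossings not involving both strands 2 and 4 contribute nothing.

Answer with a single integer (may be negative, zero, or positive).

Gen 1: crossing 3x4. Both 2&4? no. Sum: 0
Gen 2: crossing 4x3. Both 2&4? no. Sum: 0
Gen 3: crossing 2x3. Both 2&4? no. Sum: 0
Gen 4: crossing 1x3. Both 2&4? no. Sum: 0
Gen 5: crossing 1x2. Both 2&4? no. Sum: 0
Gen 6: crossing 3x2. Both 2&4? no. Sum: 0
Gen 7: crossing 1x4. Both 2&4? no. Sum: 0
Gen 8: crossing 2x3. Both 2&4? no. Sum: 0
Gen 9: 2 under 4. Both 2&4? yes. Contrib: -1. Sum: -1

Answer: -1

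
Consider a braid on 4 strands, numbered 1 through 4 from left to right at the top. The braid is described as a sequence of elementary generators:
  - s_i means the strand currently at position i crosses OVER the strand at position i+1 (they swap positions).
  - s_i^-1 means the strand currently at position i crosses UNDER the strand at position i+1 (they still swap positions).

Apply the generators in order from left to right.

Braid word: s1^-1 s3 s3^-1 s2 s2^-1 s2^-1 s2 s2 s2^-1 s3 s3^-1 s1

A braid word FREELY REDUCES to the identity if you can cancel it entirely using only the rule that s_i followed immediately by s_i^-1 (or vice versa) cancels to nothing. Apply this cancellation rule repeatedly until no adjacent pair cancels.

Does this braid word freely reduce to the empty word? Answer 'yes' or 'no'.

Gen 1 (s1^-1): push. Stack: [s1^-1]
Gen 2 (s3): push. Stack: [s1^-1 s3]
Gen 3 (s3^-1): cancels prior s3. Stack: [s1^-1]
Gen 4 (s2): push. Stack: [s1^-1 s2]
Gen 5 (s2^-1): cancels prior s2. Stack: [s1^-1]
Gen 6 (s2^-1): push. Stack: [s1^-1 s2^-1]
Gen 7 (s2): cancels prior s2^-1. Stack: [s1^-1]
Gen 8 (s2): push. Stack: [s1^-1 s2]
Gen 9 (s2^-1): cancels prior s2. Stack: [s1^-1]
Gen 10 (s3): push. Stack: [s1^-1 s3]
Gen 11 (s3^-1): cancels prior s3. Stack: [s1^-1]
Gen 12 (s1): cancels prior s1^-1. Stack: []
Reduced word: (empty)

Answer: yes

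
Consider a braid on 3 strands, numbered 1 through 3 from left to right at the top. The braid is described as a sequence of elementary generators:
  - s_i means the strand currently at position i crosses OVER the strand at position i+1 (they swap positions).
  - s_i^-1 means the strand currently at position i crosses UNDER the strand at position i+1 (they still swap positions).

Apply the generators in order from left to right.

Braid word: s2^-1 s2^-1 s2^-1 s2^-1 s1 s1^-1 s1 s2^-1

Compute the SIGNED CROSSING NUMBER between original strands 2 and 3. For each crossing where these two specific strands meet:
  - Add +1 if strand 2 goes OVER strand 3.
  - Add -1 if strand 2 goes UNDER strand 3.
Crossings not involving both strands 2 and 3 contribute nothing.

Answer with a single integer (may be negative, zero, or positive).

Answer: 0

Derivation:
Gen 1: 2 under 3. Both 2&3? yes. Contrib: -1. Sum: -1
Gen 2: 3 under 2. Both 2&3? yes. Contrib: +1. Sum: 0
Gen 3: 2 under 3. Both 2&3? yes. Contrib: -1. Sum: -1
Gen 4: 3 under 2. Both 2&3? yes. Contrib: +1. Sum: 0
Gen 5: crossing 1x2. Both 2&3? no. Sum: 0
Gen 6: crossing 2x1. Both 2&3? no. Sum: 0
Gen 7: crossing 1x2. Both 2&3? no. Sum: 0
Gen 8: crossing 1x3. Both 2&3? no. Sum: 0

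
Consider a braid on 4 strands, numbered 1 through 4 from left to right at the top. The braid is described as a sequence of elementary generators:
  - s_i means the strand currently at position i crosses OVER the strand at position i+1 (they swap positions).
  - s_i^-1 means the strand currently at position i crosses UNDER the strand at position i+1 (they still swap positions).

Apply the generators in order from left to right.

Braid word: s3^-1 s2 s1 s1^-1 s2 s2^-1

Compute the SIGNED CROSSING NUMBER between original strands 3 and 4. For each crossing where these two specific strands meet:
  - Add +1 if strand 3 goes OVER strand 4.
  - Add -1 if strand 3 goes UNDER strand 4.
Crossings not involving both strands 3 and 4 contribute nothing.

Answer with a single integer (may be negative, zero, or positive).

Answer: -1

Derivation:
Gen 1: 3 under 4. Both 3&4? yes. Contrib: -1. Sum: -1
Gen 2: crossing 2x4. Both 3&4? no. Sum: -1
Gen 3: crossing 1x4. Both 3&4? no. Sum: -1
Gen 4: crossing 4x1. Both 3&4? no. Sum: -1
Gen 5: crossing 4x2. Both 3&4? no. Sum: -1
Gen 6: crossing 2x4. Both 3&4? no. Sum: -1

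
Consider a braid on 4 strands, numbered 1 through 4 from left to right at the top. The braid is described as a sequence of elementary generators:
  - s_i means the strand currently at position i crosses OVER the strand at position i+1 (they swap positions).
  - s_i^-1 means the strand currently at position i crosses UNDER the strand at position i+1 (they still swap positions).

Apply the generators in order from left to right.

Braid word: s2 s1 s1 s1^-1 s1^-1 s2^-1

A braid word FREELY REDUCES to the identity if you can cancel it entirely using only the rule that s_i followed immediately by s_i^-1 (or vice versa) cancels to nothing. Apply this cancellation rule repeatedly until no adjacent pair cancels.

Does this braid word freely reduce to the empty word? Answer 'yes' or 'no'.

Answer: yes

Derivation:
Gen 1 (s2): push. Stack: [s2]
Gen 2 (s1): push. Stack: [s2 s1]
Gen 3 (s1): push. Stack: [s2 s1 s1]
Gen 4 (s1^-1): cancels prior s1. Stack: [s2 s1]
Gen 5 (s1^-1): cancels prior s1. Stack: [s2]
Gen 6 (s2^-1): cancels prior s2. Stack: []
Reduced word: (empty)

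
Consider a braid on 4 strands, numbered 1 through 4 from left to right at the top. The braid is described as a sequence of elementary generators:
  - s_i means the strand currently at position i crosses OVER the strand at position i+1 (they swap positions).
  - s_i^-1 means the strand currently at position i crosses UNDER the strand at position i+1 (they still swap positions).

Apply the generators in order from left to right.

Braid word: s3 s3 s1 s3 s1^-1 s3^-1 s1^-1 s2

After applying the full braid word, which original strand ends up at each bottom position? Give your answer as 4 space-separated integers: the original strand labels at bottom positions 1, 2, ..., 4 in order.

Gen 1 (s3): strand 3 crosses over strand 4. Perm now: [1 2 4 3]
Gen 2 (s3): strand 4 crosses over strand 3. Perm now: [1 2 3 4]
Gen 3 (s1): strand 1 crosses over strand 2. Perm now: [2 1 3 4]
Gen 4 (s3): strand 3 crosses over strand 4. Perm now: [2 1 4 3]
Gen 5 (s1^-1): strand 2 crosses under strand 1. Perm now: [1 2 4 3]
Gen 6 (s3^-1): strand 4 crosses under strand 3. Perm now: [1 2 3 4]
Gen 7 (s1^-1): strand 1 crosses under strand 2. Perm now: [2 1 3 4]
Gen 8 (s2): strand 1 crosses over strand 3. Perm now: [2 3 1 4]

Answer: 2 3 1 4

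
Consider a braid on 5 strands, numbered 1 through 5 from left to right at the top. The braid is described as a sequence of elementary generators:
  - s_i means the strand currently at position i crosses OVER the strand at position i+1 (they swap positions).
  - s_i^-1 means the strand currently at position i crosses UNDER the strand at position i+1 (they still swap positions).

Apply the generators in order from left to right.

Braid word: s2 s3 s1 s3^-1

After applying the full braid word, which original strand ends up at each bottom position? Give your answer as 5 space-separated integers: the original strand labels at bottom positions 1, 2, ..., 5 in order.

Gen 1 (s2): strand 2 crosses over strand 3. Perm now: [1 3 2 4 5]
Gen 2 (s3): strand 2 crosses over strand 4. Perm now: [1 3 4 2 5]
Gen 3 (s1): strand 1 crosses over strand 3. Perm now: [3 1 4 2 5]
Gen 4 (s3^-1): strand 4 crosses under strand 2. Perm now: [3 1 2 4 5]

Answer: 3 1 2 4 5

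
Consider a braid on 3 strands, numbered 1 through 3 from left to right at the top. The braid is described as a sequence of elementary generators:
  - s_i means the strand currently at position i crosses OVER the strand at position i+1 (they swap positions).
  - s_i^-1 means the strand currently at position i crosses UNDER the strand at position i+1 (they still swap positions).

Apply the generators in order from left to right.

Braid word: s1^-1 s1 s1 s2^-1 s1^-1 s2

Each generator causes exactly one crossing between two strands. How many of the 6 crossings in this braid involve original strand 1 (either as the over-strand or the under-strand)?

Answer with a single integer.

Gen 1: crossing 1x2. Involves strand 1? yes. Count so far: 1
Gen 2: crossing 2x1. Involves strand 1? yes. Count so far: 2
Gen 3: crossing 1x2. Involves strand 1? yes. Count so far: 3
Gen 4: crossing 1x3. Involves strand 1? yes. Count so far: 4
Gen 5: crossing 2x3. Involves strand 1? no. Count so far: 4
Gen 6: crossing 2x1. Involves strand 1? yes. Count so far: 5

Answer: 5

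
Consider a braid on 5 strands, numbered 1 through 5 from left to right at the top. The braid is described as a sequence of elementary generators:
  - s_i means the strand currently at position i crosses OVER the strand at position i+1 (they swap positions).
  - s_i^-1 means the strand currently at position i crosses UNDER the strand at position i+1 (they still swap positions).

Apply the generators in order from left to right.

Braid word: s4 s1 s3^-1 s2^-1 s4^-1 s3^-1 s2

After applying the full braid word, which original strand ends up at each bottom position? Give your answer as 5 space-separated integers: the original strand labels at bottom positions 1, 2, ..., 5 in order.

Gen 1 (s4): strand 4 crosses over strand 5. Perm now: [1 2 3 5 4]
Gen 2 (s1): strand 1 crosses over strand 2. Perm now: [2 1 3 5 4]
Gen 3 (s3^-1): strand 3 crosses under strand 5. Perm now: [2 1 5 3 4]
Gen 4 (s2^-1): strand 1 crosses under strand 5. Perm now: [2 5 1 3 4]
Gen 5 (s4^-1): strand 3 crosses under strand 4. Perm now: [2 5 1 4 3]
Gen 6 (s3^-1): strand 1 crosses under strand 4. Perm now: [2 5 4 1 3]
Gen 7 (s2): strand 5 crosses over strand 4. Perm now: [2 4 5 1 3]

Answer: 2 4 5 1 3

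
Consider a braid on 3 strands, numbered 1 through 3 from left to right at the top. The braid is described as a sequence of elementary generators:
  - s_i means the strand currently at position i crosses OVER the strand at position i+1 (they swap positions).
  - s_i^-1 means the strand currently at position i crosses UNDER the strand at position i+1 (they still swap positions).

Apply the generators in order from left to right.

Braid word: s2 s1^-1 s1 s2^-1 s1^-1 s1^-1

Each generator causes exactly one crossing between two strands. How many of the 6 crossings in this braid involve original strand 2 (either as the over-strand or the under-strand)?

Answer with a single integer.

Answer: 4

Derivation:
Gen 1: crossing 2x3. Involves strand 2? yes. Count so far: 1
Gen 2: crossing 1x3. Involves strand 2? no. Count so far: 1
Gen 3: crossing 3x1. Involves strand 2? no. Count so far: 1
Gen 4: crossing 3x2. Involves strand 2? yes. Count so far: 2
Gen 5: crossing 1x2. Involves strand 2? yes. Count so far: 3
Gen 6: crossing 2x1. Involves strand 2? yes. Count so far: 4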